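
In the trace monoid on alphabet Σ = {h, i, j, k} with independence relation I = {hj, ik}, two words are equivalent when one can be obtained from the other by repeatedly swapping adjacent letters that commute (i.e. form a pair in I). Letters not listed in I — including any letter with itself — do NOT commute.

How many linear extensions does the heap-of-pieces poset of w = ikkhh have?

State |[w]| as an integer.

#0=i has no predecessor
#1=k has no predecessor
#2=k depends on [1:k]
#3=h depends on [0:i, 2:k]
#4=h depends on [3:h]
sources: [0:i, 1:k]
N(rest) = Σ N(rest − s) over sources s of rest; N(one piece) = 1:
  size 1 → [4]=1
  size 2 → [3,4]=1
  size 3 → [0,3,4]=1  [2,3,4]=1
  first=0(i) contributes 1
  first=1(k) contributes 2
|[w]| = 3

3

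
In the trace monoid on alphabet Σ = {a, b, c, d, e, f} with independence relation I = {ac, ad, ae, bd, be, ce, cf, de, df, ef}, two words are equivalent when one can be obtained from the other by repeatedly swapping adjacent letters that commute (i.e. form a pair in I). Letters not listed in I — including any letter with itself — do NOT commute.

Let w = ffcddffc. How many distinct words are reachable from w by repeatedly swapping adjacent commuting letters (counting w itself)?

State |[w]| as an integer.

70

0(f) covers ∅
1(f) covers 0:f
2(c) covers ∅
3(d) covers 2:c
4(d) covers 3:d
5(f) covers 1:f
6(f) covers 5:f
7(c) covers 4:d
floor of heap: 0:f, 2:c
completions by unplaced set U, small U first (add the entries for U minus each lowest piece of U):
  |U|=1: {6}:1  {7}:1
  |U|=2: {4,7}:1  {5,6}:1  {6,7}:2
  |U|=3: {1,5,6}:1  {3,4,7}:1  {4,6,7}:3  {5,6,7}:3
  |U|=4: {0,1,5,6}:1  {1,5,6,7}:4  {2,3,4,7}:1  {3,4,6,7}:4  {4,5,6,7}:6
  |U|=5: {0,1,5,6,7}:5  {1,4,5,6,7}:10  {2,3,4,6,7}:5  {3,4,5,6,7}:10
  |U|=6: {0,1,4,5,6,7}:15  {1,3,4,5,6,7}:20  {2,3,4,5,6,7}:15
  start at 0(f): 35
  start at 2(c): 35
sum over floor = 70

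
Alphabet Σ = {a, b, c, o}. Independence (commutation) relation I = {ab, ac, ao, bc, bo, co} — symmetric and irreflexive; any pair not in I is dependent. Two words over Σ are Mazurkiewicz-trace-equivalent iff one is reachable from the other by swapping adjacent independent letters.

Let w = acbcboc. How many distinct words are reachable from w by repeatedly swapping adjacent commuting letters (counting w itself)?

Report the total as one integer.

#0=a has no predecessor
#1=c has no predecessor
#2=b has no predecessor
#3=c depends on [1:c]
#4=b depends on [2:b]
#5=o has no predecessor
#6=c depends on [3:c]
sources: [0:a, 1:c, 2:b, 5:o]
N(rest) = Σ N(rest − s) over sources s of rest; N(one piece) = 1:
  size 1 → [0]=1  [4]=1  [5]=1  [6]=1
  size 2 → [0,4]=2  [0,5]=2  [0,6]=2  [2,4]=1  [3,6]=1  [4,5]=2  [4,6]=2  [5,6]=2
  size 3 → [0,2,4]=3  [0,3,6]=3  [0,4,5]=6  [0,4,6]=6  [0,5,6]=6  [1,3,6]=1  [2,4,5]=3  [2,4,6]=3  [3,4,6]=3  [3,5,6]=3  [4,5,6]=6
  size 4 → [0,1,3,6]=4  [0,2,4,5]=12  [0,2,4,6]=12  [0,3,4,6]=12  [0,3,5,6]=12  [0,4,5,6]=24  [1,3,4,6]=4  [1,3,5,6]=4  [2,3,4,6]=6  [2,4,5,6]=12  [3,4,5,6]=12
  size 5 → [0,1,3,4,6]=20  [0,1,3,5,6]=20  [0,2,3,4,6]=30  [0,2,4,5,6]=60  [0,3,4,5,6]=60  [1,2,3,4,6]=10  [1,3,4,5,6]=20  [2,3,4,5,6]=30
  first=0(a) contributes 60
  first=1(c) contributes 180
  first=2(b) contributes 120
  first=5(o) contributes 60
|[w]| = 420

420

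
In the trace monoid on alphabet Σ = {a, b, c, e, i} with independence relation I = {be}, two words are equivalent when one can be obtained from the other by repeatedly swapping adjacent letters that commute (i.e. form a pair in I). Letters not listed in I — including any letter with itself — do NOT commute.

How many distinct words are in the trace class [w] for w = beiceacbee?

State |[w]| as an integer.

#0=b has no predecessor
#1=e has no predecessor
#2=i depends on [0:b, 1:e]
#3=c depends on [2:i]
#4=e depends on [3:c]
#5=a depends on [4:e]
#6=c depends on [5:a]
#7=b depends on [6:c]
#8=e depends on [6:c]
#9=e depends on [8:e]
sources: [0:b, 1:e]
N(rest) = Σ N(rest − s) over sources s of rest; N(one piece) = 1:
  size 1 → [7]=1  [9]=1
  size 2 → [7,9]=2  [8,9]=1
  size 3 → [7,8,9]=3
  size 4 → [6,7,8,9]=3
  size 5 → [5,6,7,8,9]=3
  size 6 → [4,5,6,7,8,9]=3
  size 7 → [3,4,5,6,7,8,9]=3
  size 8 → [2,3,4,5,6,7,8,9]=3
  first=0(b) contributes 3
  first=1(e) contributes 3
|[w]| = 6

6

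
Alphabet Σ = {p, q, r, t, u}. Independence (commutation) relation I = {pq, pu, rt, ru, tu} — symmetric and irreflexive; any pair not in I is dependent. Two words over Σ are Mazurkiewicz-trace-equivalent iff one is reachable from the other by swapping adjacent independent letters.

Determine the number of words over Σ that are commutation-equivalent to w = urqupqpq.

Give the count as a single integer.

36

drop 0:u onto floor
drop 1:r onto floor
drop 2:q onto {0:u, 1:r}
drop 3:u onto {2:q}
drop 4:p onto {1:r}
drop 5:q onto {3:u}
drop 6:p onto {4:p}
drop 7:q onto {5:q}
ground layer = {0:u, 1:r}
drop-orders for the pieces not yet dropped (sum over which currently-grounded one goes next):
  1 to go: {6} 1  {7} 1
  2 to go: {4,6} 1  {5,7} 1  {6,7} 2
  3 to go: {3,5,7} 1  {4,6,7} 3  {5,6,7} 3
  4 to go: {2,3,5,7} 1  {3,5,6,7} 4  {4,5,6,7} 6
  5 to go: {0,2,3,5,7} 1  {2,3,5,6,7} 5  {3,4,5,6,7} 10
  6 to go: {0,2,3,5,6,7} 6  {2,3,4,5,6,7} 15
  if 0:u drops first: 15 orders
  if 1:r drops first: 21 orders
heap linearizations: 36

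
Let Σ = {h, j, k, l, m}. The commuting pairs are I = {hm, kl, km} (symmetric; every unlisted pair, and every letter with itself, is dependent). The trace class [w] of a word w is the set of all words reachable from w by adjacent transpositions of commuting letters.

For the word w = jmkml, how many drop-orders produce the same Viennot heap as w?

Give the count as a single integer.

4

piece 0:j — minimal
piece 1:m rests on {0:j}
piece 2:k rests on {0:j}
piece 3:m rests on {1:m}
piece 4:l rests on {3:m}
minimal pieces: {0:j}
ways to finish when only these pieces remain (= sum over removing one remaining piece with nothing left below it):
  1 left: {2}→1  {4}→1
  2 left: {2,4}→2  {3,4}→1
  3 left: {1,3,4}→1  {2,3,4}→3
  placing 0:j first → 4 extensions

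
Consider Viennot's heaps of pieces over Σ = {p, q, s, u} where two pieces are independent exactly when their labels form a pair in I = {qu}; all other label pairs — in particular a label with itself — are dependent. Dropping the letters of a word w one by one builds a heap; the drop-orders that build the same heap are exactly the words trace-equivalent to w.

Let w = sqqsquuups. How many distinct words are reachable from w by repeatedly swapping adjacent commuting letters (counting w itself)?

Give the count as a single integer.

4

piece 0:s — minimal
piece 1:q rests on {0:s}
piece 2:q rests on {1:q}
piece 3:s rests on {2:q}
piece 4:q rests on {3:s}
piece 5:u rests on {3:s}
piece 6:u rests on {5:u}
piece 7:u rests on {6:u}
piece 8:p rests on {4:q, 7:u}
piece 9:s rests on {8:p}
minimal pieces: {0:s}
ways to finish when only these pieces remain (= sum over removing one remaining piece with nothing left below it):
  1 left: {9}→1
  2 left: {8,9}→1
  3 left: {4,8,9}→1  {7,8,9}→1
  4 left: {4,7,8,9}→2  {6,7,8,9}→1
  5 left: {4,6,7,8,9}→3  {5,6,7,8,9}→1
  6 left: {4,5,6,7,8,9}→4
  7 left: {3,4,5,6,7,8,9}→4
  8 left: {2,3,4,5,6,7,8,9}→4
  placing 0:s first → 4 extensions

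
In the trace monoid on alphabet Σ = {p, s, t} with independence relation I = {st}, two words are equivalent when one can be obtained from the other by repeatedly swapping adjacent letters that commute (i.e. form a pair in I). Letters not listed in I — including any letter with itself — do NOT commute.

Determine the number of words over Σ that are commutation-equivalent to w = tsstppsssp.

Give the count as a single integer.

drop 0:t onto floor
drop 1:s onto floor
drop 2:s onto {1:s}
drop 3:t onto {0:t}
drop 4:p onto {2:s, 3:t}
drop 5:p onto {4:p}
drop 6:s onto {5:p}
drop 7:s onto {6:s}
drop 8:s onto {7:s}
drop 9:p onto {8:s}
ground layer = {0:t, 1:s}
drop-orders for the pieces not yet dropped (sum over which currently-grounded one goes next):
  1 to go: {9} 1
  2 to go: {8,9} 1
  3 to go: {7,8,9} 1
  4 to go: {6,7,8,9} 1
  5 to go: {5,6,7,8,9} 1
  6 to go: {4,5,6,7,8,9} 1
  7 to go: {2,4,5,6,7,8,9} 1  {3,4,5,6,7,8,9} 1
  8 to go: {0,3,4,5,6,7,8,9} 1  {1,2,4,5,6,7,8,9} 1  {2,3,4,5,6,7,8,9} 2
  if 0:t drops first: 3 orders
  if 1:s drops first: 3 orders
heap linearizations: 6

6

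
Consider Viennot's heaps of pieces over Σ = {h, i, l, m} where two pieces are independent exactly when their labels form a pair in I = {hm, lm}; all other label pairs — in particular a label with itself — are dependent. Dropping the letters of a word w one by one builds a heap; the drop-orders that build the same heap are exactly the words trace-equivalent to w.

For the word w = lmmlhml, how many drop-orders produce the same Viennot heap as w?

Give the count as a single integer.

piece 0:l — minimal
piece 1:m — minimal
piece 2:m rests on {1:m}
piece 3:l rests on {0:l}
piece 4:h rests on {3:l}
piece 5:m rests on {2:m}
piece 6:l rests on {4:h}
minimal pieces: {0:l, 1:m}
ways to finish when only these pieces remain (= sum over removing one remaining piece with nothing left below it):
  1 left: {5}→1  {6}→1
  2 left: {2,5}→1  {4,6}→1  {5,6}→2
  3 left: {1,2,5}→1  {2,5,6}→3  {3,4,6}→1  {4,5,6}→3
  4 left: {0,3,4,6}→1  {1,2,5,6}→4  {2,4,5,6}→6  {3,4,5,6}→4
  5 left: {0,3,4,5,6}→5  {1,2,4,5,6}→10  {2,3,4,5,6}→10
  placing 0:l first → 20 extensions
  placing 1:m first → 15 extensions
total linear extensions = 35

35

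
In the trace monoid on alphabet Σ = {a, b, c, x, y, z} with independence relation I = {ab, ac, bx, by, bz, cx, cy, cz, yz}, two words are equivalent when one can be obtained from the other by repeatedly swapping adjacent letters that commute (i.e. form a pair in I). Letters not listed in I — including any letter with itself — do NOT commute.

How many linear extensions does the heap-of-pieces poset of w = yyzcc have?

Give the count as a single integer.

30

piece 0:y — minimal
piece 1:y rests on {0:y}
piece 2:z — minimal
piece 3:c — minimal
piece 4:c rests on {3:c}
minimal pieces: {0:y, 2:z, 3:c}
ways to finish when only these pieces remain (= sum over removing one remaining piece with nothing left below it):
  1 left: {1}→1  {2}→1  {4}→1
  2 left: {0,1}→1  {1,2}→2  {1,4}→2  {2,4}→2  {3,4}→1
  3 left: {0,1,2}→3  {0,1,4}→3  {1,2,4}→6  {1,3,4}→3  {2,3,4}→3
  placing 0:y first → 12 extensions
  placing 2:z first → 6 extensions
  placing 3:c first → 12 extensions
total linear extensions = 30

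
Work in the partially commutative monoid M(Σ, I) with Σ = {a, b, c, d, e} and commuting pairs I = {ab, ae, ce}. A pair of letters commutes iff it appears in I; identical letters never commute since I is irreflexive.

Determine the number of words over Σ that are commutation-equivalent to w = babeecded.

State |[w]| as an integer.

12

#0=b has no predecessor
#1=a has no predecessor
#2=b depends on [0:b]
#3=e depends on [2:b]
#4=e depends on [3:e]
#5=c depends on [1:a, 2:b]
#6=d depends on [4:e, 5:c]
#7=e depends on [6:d]
#8=d depends on [7:e]
sources: [0:b, 1:a]
N(rest) = Σ N(rest − s) over sources s of rest; N(one piece) = 1:
  size 1 → [8]=1
  size 2 → [7,8]=1
  size 3 → [6,7,8]=1
  size 4 → [4,6,7,8]=1  [5,6,7,8]=1
  size 5 → [1,5,6,7,8]=1  [3,4,6,7,8]=1  [4,5,6,7,8]=2
  size 6 → [1,4,5,6,7,8]=3  [3,4,5,6,7,8]=3
  size 7 → [1,3,4,5,6,7,8]=6  [2,3,4,5,6,7,8]=3
  first=0(b) contributes 9
  first=1(a) contributes 3
|[w]| = 12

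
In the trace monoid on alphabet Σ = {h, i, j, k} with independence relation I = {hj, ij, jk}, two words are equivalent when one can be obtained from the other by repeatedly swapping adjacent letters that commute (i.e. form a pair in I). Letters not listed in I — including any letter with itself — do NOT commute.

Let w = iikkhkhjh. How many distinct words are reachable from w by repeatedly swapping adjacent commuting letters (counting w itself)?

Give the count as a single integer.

9

0(i) covers ∅
1(i) covers 0:i
2(k) covers 1:i
3(k) covers 2:k
4(h) covers 3:k
5(k) covers 4:h
6(h) covers 5:k
7(j) covers ∅
8(h) covers 6:h
floor of heap: 0:i, 7:j
completions by unplaced set U, small U first (add the entries for U minus each lowest piece of U):
  |U|=1: {7}:1  {8}:1
  |U|=2: {6,8}:1  {7,8}:2
  |U|=3: {5,6,8}:1  {6,7,8}:3
  |U|=4: {4,5,6,8}:1  {5,6,7,8}:4
  |U|=5: {3,4,5,6,8}:1  {4,5,6,7,8}:5
  |U|=6: {2,3,4,5,6,8}:1  {3,4,5,6,7,8}:6
  |U|=7: {1,2,3,4,5,6,8}:1  {2,3,4,5,6,7,8}:7
  start at 0(i): 8
  start at 7(j): 1
sum over floor = 9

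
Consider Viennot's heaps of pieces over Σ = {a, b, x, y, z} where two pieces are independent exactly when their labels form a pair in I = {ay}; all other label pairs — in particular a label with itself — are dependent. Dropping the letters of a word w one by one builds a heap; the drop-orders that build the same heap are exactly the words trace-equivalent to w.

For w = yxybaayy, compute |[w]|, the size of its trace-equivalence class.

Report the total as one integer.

piece 0:y — minimal
piece 1:x rests on {0:y}
piece 2:y rests on {1:x}
piece 3:b rests on {2:y}
piece 4:a rests on {3:b}
piece 5:a rests on {4:a}
piece 6:y rests on {3:b}
piece 7:y rests on {6:y}
minimal pieces: {0:y}
ways to finish when only these pieces remain (= sum over removing one remaining piece with nothing left below it):
  1 left: {5}→1  {7}→1
  2 left: {4,5}→1  {5,7}→2  {6,7}→1
  3 left: {4,5,7}→3  {5,6,7}→3
  4 left: {4,5,6,7}→6
  5 left: {3,4,5,6,7}→6
  6 left: {2,3,4,5,6,7}→6
  placing 0:y first → 6 extensions

6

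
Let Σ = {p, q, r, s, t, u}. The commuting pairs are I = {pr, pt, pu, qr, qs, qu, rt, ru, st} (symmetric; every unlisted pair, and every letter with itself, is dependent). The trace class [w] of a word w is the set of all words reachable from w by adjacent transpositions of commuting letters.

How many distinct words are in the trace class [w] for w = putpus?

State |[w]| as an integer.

10

0(p) covers ∅
1(u) covers ∅
2(t) covers 1:u
3(p) covers 0:p
4(u) covers 2:t
5(s) covers 3:p, 4:u
floor of heap: 0:p, 1:u
completions by unplaced set U, small U first (add the entries for U minus each lowest piece of U):
  |U|=1: {5}:1
  |U|=2: {3,5}:1  {4,5}:1
  |U|=3: {0,3,5}:1  {2,4,5}:1  {3,4,5}:2
  |U|=4: {0,3,4,5}:3  {1,2,4,5}:1  {2,3,4,5}:3
  start at 0(p): 4
  start at 1(u): 6
sum over floor = 10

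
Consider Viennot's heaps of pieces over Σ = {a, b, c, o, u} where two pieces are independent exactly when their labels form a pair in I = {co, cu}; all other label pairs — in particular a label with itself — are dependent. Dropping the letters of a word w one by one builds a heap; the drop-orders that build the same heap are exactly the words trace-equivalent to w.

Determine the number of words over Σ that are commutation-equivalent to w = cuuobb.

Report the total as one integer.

4

drop 0:c onto floor
drop 1:u onto floor
drop 2:u onto {1:u}
drop 3:o onto {2:u}
drop 4:b onto {0:c, 3:o}
drop 5:b onto {4:b}
ground layer = {0:c, 1:u}
drop-orders for the pieces not yet dropped (sum over which currently-grounded one goes next):
  1 to go: {5} 1
  2 to go: {4,5} 1
  3 to go: {0,4,5} 1  {3,4,5} 1
  4 to go: {0,3,4,5} 2  {2,3,4,5} 1
  if 0:c drops first: 1 orders
  if 1:u drops first: 3 orders
heap linearizations: 4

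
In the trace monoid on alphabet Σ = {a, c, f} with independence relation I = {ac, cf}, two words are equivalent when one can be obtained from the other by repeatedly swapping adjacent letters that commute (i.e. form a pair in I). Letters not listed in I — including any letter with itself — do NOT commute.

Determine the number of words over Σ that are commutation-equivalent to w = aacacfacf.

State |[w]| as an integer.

84

piece 0:a — minimal
piece 1:a rests on {0:a}
piece 2:c — minimal
piece 3:a rests on {1:a}
piece 4:c rests on {2:c}
piece 5:f rests on {3:a}
piece 6:a rests on {5:f}
piece 7:c rests on {4:c}
piece 8:f rests on {6:a}
minimal pieces: {0:a, 2:c}
ways to finish when only these pieces remain (= sum over removing one remaining piece with nothing left below it):
  1 left: {7}→1  {8}→1
  2 left: {4,7}→1  {6,8}→1  {7,8}→2
  3 left: {2,4,7}→1  {4,7,8}→3  {5,6,8}→1  {6,7,8}→3
  4 left: {2,4,7,8}→4  {3,5,6,8}→1  {4,6,7,8}→6  {5,6,7,8}→4
  5 left: {1,3,5,6,8}→1  {2,4,6,7,8}→10  {3,5,6,7,8}→5  {4,5,6,7,8}→10
  6 left: {0,1,3,5,6,8}→1  {1,3,5,6,7,8}→6  {2,4,5,6,7,8}→20  {3,4,5,6,7,8}→15
  7 left: {0,1,3,5,6,7,8}→7  {1,3,4,5,6,7,8}→21  {2,3,4,5,6,7,8}→35
  placing 0:a first → 56 extensions
  placing 2:c first → 28 extensions
total linear extensions = 84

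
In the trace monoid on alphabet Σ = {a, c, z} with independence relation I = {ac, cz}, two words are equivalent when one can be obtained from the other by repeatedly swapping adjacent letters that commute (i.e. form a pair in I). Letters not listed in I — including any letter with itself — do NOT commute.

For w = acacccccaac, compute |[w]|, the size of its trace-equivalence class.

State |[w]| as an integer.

330

#0=a has no predecessor
#1=c has no predecessor
#2=a depends on [0:a]
#3=c depends on [1:c]
#4=c depends on [3:c]
#5=c depends on [4:c]
#6=c depends on [5:c]
#7=c depends on [6:c]
#8=a depends on [2:a]
#9=a depends on [8:a]
#10=c depends on [7:c]
sources: [0:a, 1:c]
N(rest) = Σ N(rest − s) over sources s of rest; N(one piece) = 1:
  size 1 → [9]=1  [10]=1
  size 2 → [7,10]=1  [8,9]=1  [9,10]=2
  size 3 → [2,8,9]=1  [6,7,10]=1  [7,9,10]=3  [8,9,10]=3
  size 4 → [0,2,8,9]=1  [2,8,9,10]=4  [5,6,7,10]=1  [6,7,9,10]=4  [7,8,9,10]=6
  size 5 → [0,2,8,9,10]=5  [2,7,8,9,10]=10  [4,5,6,7,10]=1  [5,6,7,9,10]=5  [6,7,8,9,10]=10
  size 6 → [0,2,7,8,9,10]=15  [2,6,7,8,9,10]=20  [3,4,5,6,7,10]=1  [4,5,6,7,9,10]=6  [5,6,7,8,9,10]=15
  size 7 → [0,2,6,7,8,9,10]=35  [1,3,4,5,6,7,10]=1  [2,5,6,7,8,9,10]=35  [3,4,5,6,7,9,10]=7  [4,5,6,7,8,9,10]=21
  size 8 → [0,2,5,6,7,8,9,10]=70  [1,3,4,5,6,7,9,10]=8  [2,4,5,6,7,8,9,10]=56  [3,4,5,6,7,8,9,10]=28
  size 9 → [0,2,4,5,6,7,8,9,10]=126  [1,3,4,5,6,7,8,9,10]=36  [2,3,4,5,6,7,8,9,10]=84
  first=0(a) contributes 120
  first=1(c) contributes 210
|[w]| = 330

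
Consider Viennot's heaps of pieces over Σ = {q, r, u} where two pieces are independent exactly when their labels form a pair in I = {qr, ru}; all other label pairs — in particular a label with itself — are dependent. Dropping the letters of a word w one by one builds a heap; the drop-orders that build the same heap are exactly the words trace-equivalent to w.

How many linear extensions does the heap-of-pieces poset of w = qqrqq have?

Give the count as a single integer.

0(q) covers ∅
1(q) covers 0:q
2(r) covers ∅
3(q) covers 1:q
4(q) covers 3:q
floor of heap: 0:q, 2:r
completions by unplaced set U, small U first (add the entries for U minus each lowest piece of U):
  |U|=1: {2}:1  {4}:1
  |U|=2: {2,4}:2  {3,4}:1
  |U|=3: {1,3,4}:1  {2,3,4}:3
  start at 0(q): 4
  start at 2(r): 1
sum over floor = 5

5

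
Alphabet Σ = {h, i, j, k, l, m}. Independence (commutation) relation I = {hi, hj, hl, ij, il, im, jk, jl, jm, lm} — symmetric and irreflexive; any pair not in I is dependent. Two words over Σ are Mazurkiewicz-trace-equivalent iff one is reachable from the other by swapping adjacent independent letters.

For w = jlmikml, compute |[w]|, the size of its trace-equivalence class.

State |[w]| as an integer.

84

piece 0:j — minimal
piece 1:l — minimal
piece 2:m — minimal
piece 3:i — minimal
piece 4:k rests on {1:l, 2:m, 3:i}
piece 5:m rests on {4:k}
piece 6:l rests on {4:k}
minimal pieces: {0:j, 1:l, 2:m, 3:i}
ways to finish when only these pieces remain (= sum over removing one remaining piece with nothing left below it):
  1 left: {0}→1  {5}→1  {6}→1
  2 left: {0,5}→2  {0,6}→2  {5,6}→2
  3 left: {0,5,6}→6  {4,5,6}→2
  4 left: {0,4,5,6}→8  {1,4,5,6}→2  {2,4,5,6}→2  {3,4,5,6}→2
  5 left: {0,1,4,5,6}→10  {0,2,4,5,6}→10  {0,3,4,5,6}→10  {1,2,4,5,6}→4  {1,3,4,5,6}→4  {2,3,4,5,6}→4
  placing 0:j first → 12 extensions
  placing 1:l first → 24 extensions
  placing 2:m first → 24 extensions
  placing 3:i first → 24 extensions
total linear extensions = 84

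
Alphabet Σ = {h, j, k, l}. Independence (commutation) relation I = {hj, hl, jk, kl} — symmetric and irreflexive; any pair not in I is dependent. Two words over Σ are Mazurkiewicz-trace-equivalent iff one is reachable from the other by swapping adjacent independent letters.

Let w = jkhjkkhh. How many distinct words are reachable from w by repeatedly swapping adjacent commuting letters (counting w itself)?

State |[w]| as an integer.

28

piece 0:j — minimal
piece 1:k — minimal
piece 2:h rests on {1:k}
piece 3:j rests on {0:j}
piece 4:k rests on {2:h}
piece 5:k rests on {4:k}
piece 6:h rests on {5:k}
piece 7:h rests on {6:h}
minimal pieces: {0:j, 1:k}
ways to finish when only these pieces remain (= sum over removing one remaining piece with nothing left below it):
  1 left: {3}→1  {7}→1
  2 left: {0,3}→1  {3,7}→2  {6,7}→1
  3 left: {0,3,7}→3  {3,6,7}→3  {5,6,7}→1
  4 left: {0,3,6,7}→6  {3,5,6,7}→4  {4,5,6,7}→1
  5 left: {0,3,5,6,7}→10  {2,4,5,6,7}→1  {3,4,5,6,7}→5
  6 left: {0,3,4,5,6,7}→15  {1,2,4,5,6,7}→1  {2,3,4,5,6,7}→6
  placing 0:j first → 7 extensions
  placing 1:k first → 21 extensions
total linear extensions = 28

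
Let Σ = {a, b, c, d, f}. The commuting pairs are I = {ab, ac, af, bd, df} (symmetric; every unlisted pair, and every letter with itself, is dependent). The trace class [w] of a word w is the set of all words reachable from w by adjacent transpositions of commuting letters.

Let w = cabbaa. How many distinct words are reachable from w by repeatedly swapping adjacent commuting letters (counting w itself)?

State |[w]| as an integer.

20

#0=c has no predecessor
#1=a has no predecessor
#2=b depends on [0:c]
#3=b depends on [2:b]
#4=a depends on [1:a]
#5=a depends on [4:a]
sources: [0:c, 1:a]
N(rest) = Σ N(rest − s) over sources s of rest; N(one piece) = 1:
  size 1 → [3]=1  [5]=1
  size 2 → [2,3]=1  [3,5]=2  [4,5]=1
  size 3 → [0,2,3]=1  [1,4,5]=1  [2,3,5]=3  [3,4,5]=3
  size 4 → [0,2,3,5]=4  [1,3,4,5]=4  [2,3,4,5]=6
  first=0(c) contributes 10
  first=1(a) contributes 10
|[w]| = 20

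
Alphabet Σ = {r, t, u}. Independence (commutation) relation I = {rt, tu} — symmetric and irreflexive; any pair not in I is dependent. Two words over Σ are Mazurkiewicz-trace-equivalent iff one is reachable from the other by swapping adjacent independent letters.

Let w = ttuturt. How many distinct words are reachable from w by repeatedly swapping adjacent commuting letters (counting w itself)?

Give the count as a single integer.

35

drop 0:t onto floor
drop 1:t onto {0:t}
drop 2:u onto floor
drop 3:t onto {1:t}
drop 4:u onto {2:u}
drop 5:r onto {4:u}
drop 6:t onto {3:t}
ground layer = {0:t, 2:u}
drop-orders for the pieces not yet dropped (sum over which currently-grounded one goes next):
  1 to go: {5} 1  {6} 1
  2 to go: {3,6} 1  {4,5} 1  {5,6} 2
  3 to go: {1,3,6} 1  {2,4,5} 1  {3,5,6} 3  {4,5,6} 3
  4 to go: {0,1,3,6} 1  {1,3,5,6} 4  {2,4,5,6} 4  {3,4,5,6} 6
  5 to go: {0,1,3,5,6} 5  {1,3,4,5,6} 10  {2,3,4,5,6} 10
  if 0:t drops first: 20 orders
  if 2:u drops first: 15 orders
heap linearizations: 35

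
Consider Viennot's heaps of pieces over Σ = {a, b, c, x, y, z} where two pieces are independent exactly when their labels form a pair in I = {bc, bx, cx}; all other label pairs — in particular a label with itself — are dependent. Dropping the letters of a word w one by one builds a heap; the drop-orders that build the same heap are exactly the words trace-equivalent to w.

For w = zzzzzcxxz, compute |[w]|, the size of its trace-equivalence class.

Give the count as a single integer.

drop 0:z onto floor
drop 1:z onto {0:z}
drop 2:z onto {1:z}
drop 3:z onto {2:z}
drop 4:z onto {3:z}
drop 5:c onto {4:z}
drop 6:x onto {4:z}
drop 7:x onto {6:x}
drop 8:z onto {5:c, 7:x}
ground layer = {0:z}
drop-orders for the pieces not yet dropped (sum over which currently-grounded one goes next):
  1 to go: {8} 1
  2 to go: {5,8} 1  {7,8} 1
  3 to go: {5,7,8} 2  {6,7,8} 1
  4 to go: {5,6,7,8} 3
  5 to go: {4,5,6,7,8} 3
  6 to go: {3,4,5,6,7,8} 3
  7 to go: {2,3,4,5,6,7,8} 3
  if 0:z drops first: 3 orders

3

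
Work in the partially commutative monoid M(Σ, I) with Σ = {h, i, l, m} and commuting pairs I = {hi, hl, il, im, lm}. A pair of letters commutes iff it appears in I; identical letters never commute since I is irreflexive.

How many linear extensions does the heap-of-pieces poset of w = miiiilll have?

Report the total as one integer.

0(m) covers ∅
1(i) covers ∅
2(i) covers 1:i
3(i) covers 2:i
4(i) covers 3:i
5(l) covers ∅
6(l) covers 5:l
7(l) covers 6:l
floor of heap: 0:m, 1:i, 5:l
completions by unplaced set U, small U first (add the entries for U minus each lowest piece of U):
  |U|=1: {0}:1  {4}:1  {7}:1
  |U|=2: {0,4}:2  {0,7}:2  {3,4}:1  {4,7}:2  {6,7}:1
  |U|=3: {0,3,4}:3  {0,4,7}:6  {0,6,7}:3  {2,3,4}:1  {3,4,7}:3  {4,6,7}:3  {5,6,7}:1
  |U|=4: {0,2,3,4}:4  {0,3,4,7}:12  {0,4,6,7}:12  {0,5,6,7}:4  {1,2,3,4}:1  {2,3,4,7}:4  {3,4,6,7}:6  {4,5,6,7}:4
  |U|=5: {0,1,2,3,4}:5  {0,2,3,4,7}:20  {0,3,4,6,7}:30  {0,4,5,6,7}:20  {1,2,3,4,7}:5  {2,3,4,6,7}:10  {3,4,5,6,7}:10
  |U|=6: {0,1,2,3,4,7}:30  {0,2,3,4,6,7}:60  {0,3,4,5,6,7}:60  {1,2,3,4,6,7}:15  {2,3,4,5,6,7}:20
  start at 0(m): 35
  start at 1(i): 140
  start at 5(l): 105
sum over floor = 280

280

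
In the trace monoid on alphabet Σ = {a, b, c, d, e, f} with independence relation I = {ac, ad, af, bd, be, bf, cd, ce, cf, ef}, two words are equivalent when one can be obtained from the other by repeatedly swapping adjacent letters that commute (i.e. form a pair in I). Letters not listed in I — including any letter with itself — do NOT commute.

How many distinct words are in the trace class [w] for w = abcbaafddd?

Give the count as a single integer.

drop 0:a onto floor
drop 1:b onto {0:a}
drop 2:c onto {1:b}
drop 3:b onto {2:c}
drop 4:a onto {3:b}
drop 5:a onto {4:a}
drop 6:f onto floor
drop 7:d onto {6:f}
drop 8:d onto {7:d}
drop 9:d onto {8:d}
ground layer = {0:a, 6:f}
drop-orders for the pieces not yet dropped (sum over which currently-grounded one goes next):
  1 to go: {5} 1  {9} 1
  2 to go: {4,5} 1  {5,9} 2  {8,9} 1
  3 to go: {3,4,5} 1  {4,5,9} 3  {5,8,9} 3  {7,8,9} 1
  4 to go: {2,3,4,5} 1  {3,4,5,9} 4  {4,5,8,9} 6  {5,7,8,9} 4  {6,7,8,9} 1
  5 to go: {1,2,3,4,5} 1  {2,3,4,5,9} 5  {3,4,5,8,9} 10  {4,5,7,8,9} 10  {5,6,7,8,9} 5
  6 to go: {0,1,2,3,4,5} 1  {1,2,3,4,5,9} 6  {2,3,4,5,8,9} 15  {3,4,5,7,8,9} 20  {4,5,6,7,8,9} 15
  7 to go: {0,1,2,3,4,5,9} 7  {1,2,3,4,5,8,9} 21  {2,3,4,5,7,8,9} 35  {3,4,5,6,7,8,9} 35
  8 to go: {0,1,2,3,4,5,8,9} 28  {1,2,3,4,5,7,8,9} 56  {2,3,4,5,6,7,8,9} 70
  if 0:a drops first: 126 orders
  if 6:f drops first: 84 orders
heap linearizations: 210

210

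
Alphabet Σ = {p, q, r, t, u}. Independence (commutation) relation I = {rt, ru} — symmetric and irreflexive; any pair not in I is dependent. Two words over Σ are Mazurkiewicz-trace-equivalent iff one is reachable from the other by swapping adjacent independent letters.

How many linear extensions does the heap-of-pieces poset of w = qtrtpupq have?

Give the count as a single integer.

3

0(q) covers ∅
1(t) covers 0:q
2(r) covers 0:q
3(t) covers 1:t
4(p) covers 2:r, 3:t
5(u) covers 4:p
6(p) covers 5:u
7(q) covers 6:p
floor of heap: 0:q
completions by unplaced set U, small U first (add the entries for U minus each lowest piece of U):
  |U|=1: {7}:1
  |U|=2: {6,7}:1
  |U|=3: {5,6,7}:1
  |U|=4: {4,5,6,7}:1
  |U|=5: {2,4,5,6,7}:1  {3,4,5,6,7}:1
  |U|=6: {1,3,4,5,6,7}:1  {2,3,4,5,6,7}:2
  start at 0(q): 3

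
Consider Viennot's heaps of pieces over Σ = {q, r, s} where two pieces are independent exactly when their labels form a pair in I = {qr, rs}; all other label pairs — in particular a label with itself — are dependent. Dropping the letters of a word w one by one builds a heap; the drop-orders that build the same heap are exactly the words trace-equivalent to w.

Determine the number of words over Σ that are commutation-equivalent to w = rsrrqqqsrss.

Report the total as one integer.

330

drop 0:r onto floor
drop 1:s onto floor
drop 2:r onto {0:r}
drop 3:r onto {2:r}
drop 4:q onto {1:s}
drop 5:q onto {4:q}
drop 6:q onto {5:q}
drop 7:s onto {6:q}
drop 8:r onto {3:r}
drop 9:s onto {7:s}
drop 10:s onto {9:s}
ground layer = {0:r, 1:s}
drop-orders for the pieces not yet dropped (sum over which currently-grounded one goes next):
  1 to go: {8} 1  {10} 1
  2 to go: {3,8} 1  {8,10} 2  {9,10} 1
  3 to go: {2,3,8} 1  {3,8,10} 3  {7,9,10} 1  {8,9,10} 3
  4 to go: {0,2,3,8} 1  {2,3,8,10} 4  {3,8,9,10} 6  {6,7,9,10} 1  {7,8,9,10} 4
  5 to go: {0,2,3,8,10} 5  {2,3,8,9,10} 10  {3,7,8,9,10} 10  {5,6,7,9,10} 1  {6,7,8,9,10} 5
  6 to go: {0,2,3,8,9,10} 15  {2,3,7,8,9,10} 20  {3,6,7,8,9,10} 15  {4,5,6,7,9,10} 1  {5,6,7,8,9,10} 6
  7 to go: {0,2,3,7,8,9,10} 35  {1,4,5,6,7,9,10} 1  {2,3,6,7,8,9,10} 35  {3,5,6,7,8,9,10} 21  {4,5,6,7,8,9,10} 7
  8 to go: {0,2,3,6,7,8,9,10} 70  {1,4,5,6,7,8,9,10} 8  {2,3,5,6,7,8,9,10} 56  {3,4,5,6,7,8,9,10} 28
  9 to go: {0,2,3,5,6,7,8,9,10} 126  {1,3,4,5,6,7,8,9,10} 36  {2,3,4,5,6,7,8,9,10} 84
  if 0:r drops first: 120 orders
  if 1:s drops first: 210 orders
heap linearizations: 330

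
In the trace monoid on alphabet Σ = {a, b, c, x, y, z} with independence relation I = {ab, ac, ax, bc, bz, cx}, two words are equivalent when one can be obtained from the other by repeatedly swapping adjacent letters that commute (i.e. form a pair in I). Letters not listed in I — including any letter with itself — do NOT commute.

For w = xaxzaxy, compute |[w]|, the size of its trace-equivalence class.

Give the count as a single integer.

6

piece 0:x — minimal
piece 1:a — minimal
piece 2:x rests on {0:x}
piece 3:z rests on {1:a, 2:x}
piece 4:a rests on {3:z}
piece 5:x rests on {3:z}
piece 6:y rests on {4:a, 5:x}
minimal pieces: {0:x, 1:a}
ways to finish when only these pieces remain (= sum over removing one remaining piece with nothing left below it):
  1 left: {6}→1
  2 left: {4,6}→1  {5,6}→1
  3 left: {4,5,6}→2
  4 left: {3,4,5,6}→2
  5 left: {1,3,4,5,6}→2  {2,3,4,5,6}→2
  placing 0:x first → 4 extensions
  placing 1:a first → 2 extensions
total linear extensions = 6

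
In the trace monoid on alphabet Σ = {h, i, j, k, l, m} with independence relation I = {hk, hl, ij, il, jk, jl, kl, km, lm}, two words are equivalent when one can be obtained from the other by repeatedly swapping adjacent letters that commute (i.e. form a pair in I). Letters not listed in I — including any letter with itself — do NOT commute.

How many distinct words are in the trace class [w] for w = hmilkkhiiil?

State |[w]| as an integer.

165

piece 0:h — minimal
piece 1:m rests on {0:h}
piece 2:i rests on {1:m}
piece 3:l — minimal
piece 4:k rests on {2:i}
piece 5:k rests on {4:k}
piece 6:h rests on {2:i}
piece 7:i rests on {5:k, 6:h}
piece 8:i rests on {7:i}
piece 9:i rests on {8:i}
piece 10:l rests on {3:l}
minimal pieces: {0:h, 3:l}
ways to finish when only these pieces remain (= sum over removing one remaining piece with nothing left below it):
  1 left: {9}→1  {10}→1
  2 left: {3,10}→1  {8,9}→1  {9,10}→2
  3 left: {3,9,10}→3  {7,8,9}→1  {8,9,10}→3
  4 left: {3,8,9,10}→6  {5,7,8,9}→1  {6,7,8,9}→1  {7,8,9,10}→4
  5 left: {3,7,8,9,10}→10  {4,5,7,8,9}→1  {5,6,7,8,9}→2  {5,7,8,9,10}→5  {6,7,8,9,10}→5
  6 left: {3,5,7,8,9,10}→15  {3,6,7,8,9,10}→15  {4,5,6,7,8,9}→3  {4,5,7,8,9,10}→6  {5,6,7,8,9,10}→12
  7 left: {2,4,5,6,7,8,9}→3  {3,4,5,7,8,9,10}→21  {3,5,6,7,8,9,10}→42  {4,5,6,7,8,9,10}→21
  8 left: {1,2,4,5,6,7,8,9}→3  {2,4,5,6,7,8,9,10}→24  {3,4,5,6,7,8,9,10}→84
  9 left: {0,1,2,4,5,6,7,8,9}→3  {1,2,4,5,6,7,8,9,10}→27  {2,3,4,5,6,7,8,9,10}→108
  placing 0:h first → 135 extensions
  placing 3:l first → 30 extensions
total linear extensions = 165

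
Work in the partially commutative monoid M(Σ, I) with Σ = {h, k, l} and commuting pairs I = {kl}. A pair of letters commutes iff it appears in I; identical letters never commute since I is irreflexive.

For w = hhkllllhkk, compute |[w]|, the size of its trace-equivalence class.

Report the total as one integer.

5

#0=h has no predecessor
#1=h depends on [0:h]
#2=k depends on [1:h]
#3=l depends on [1:h]
#4=l depends on [3:l]
#5=l depends on [4:l]
#6=l depends on [5:l]
#7=h depends on [2:k, 6:l]
#8=k depends on [7:h]
#9=k depends on [8:k]
sources: [0:h]
N(rest) = Σ N(rest − s) over sources s of rest; N(one piece) = 1:
  size 1 → [9]=1
  size 2 → [8,9]=1
  size 3 → [7,8,9]=1
  size 4 → [2,7,8,9]=1  [6,7,8,9]=1
  size 5 → [2,6,7,8,9]=2  [5,6,7,8,9]=1
  size 6 → [2,5,6,7,8,9]=3  [4,5,6,7,8,9]=1
  size 7 → [2,4,5,6,7,8,9]=4  [3,4,5,6,7,8,9]=1
  size 8 → [2,3,4,5,6,7,8,9]=5
  first=0(h) contributes 5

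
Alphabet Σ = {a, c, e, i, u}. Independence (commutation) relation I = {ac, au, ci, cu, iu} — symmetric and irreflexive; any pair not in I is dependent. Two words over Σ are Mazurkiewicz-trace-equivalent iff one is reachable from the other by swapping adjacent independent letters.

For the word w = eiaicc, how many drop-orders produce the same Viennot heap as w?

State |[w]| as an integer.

10

piece 0:e — minimal
piece 1:i rests on {0:e}
piece 2:a rests on {1:i}
piece 3:i rests on {2:a}
piece 4:c rests on {0:e}
piece 5:c rests on {4:c}
minimal pieces: {0:e}
ways to finish when only these pieces remain (= sum over removing one remaining piece with nothing left below it):
  1 left: {3}→1  {5}→1
  2 left: {2,3}→1  {3,5}→2  {4,5}→1
  3 left: {1,2,3}→1  {2,3,5}→3  {3,4,5}→3
  4 left: {1,2,3,5}→4  {2,3,4,5}→6
  placing 0:e first → 10 extensions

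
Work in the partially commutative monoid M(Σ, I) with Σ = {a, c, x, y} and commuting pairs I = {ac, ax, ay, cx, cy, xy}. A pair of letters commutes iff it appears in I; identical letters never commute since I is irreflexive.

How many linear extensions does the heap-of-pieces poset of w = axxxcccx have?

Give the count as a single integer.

280

drop 0:a onto floor
drop 1:x onto floor
drop 2:x onto {1:x}
drop 3:x onto {2:x}
drop 4:c onto floor
drop 5:c onto {4:c}
drop 6:c onto {5:c}
drop 7:x onto {3:x}
ground layer = {0:a, 1:x, 4:c}
drop-orders for the pieces not yet dropped (sum over which currently-grounded one goes next):
  1 to go: {0} 1  {6} 1  {7} 1
  2 to go: {0,6} 2  {0,7} 2  {3,7} 1  {5,6} 1  {6,7} 2
  3 to go: {0,3,7} 3  {0,5,6} 3  {0,6,7} 6  {2,3,7} 1  {3,6,7} 3  {4,5,6} 1  {5,6,7} 3
  4 to go: {0,2,3,7} 4  {0,3,6,7} 12  {0,4,5,6} 4  {0,5,6,7} 12  {1,2,3,7} 1  {2,3,6,7} 4  {3,5,6,7} 6  {4,5,6,7} 4
  5 to go: {0,1,2,3,7} 5  {0,2,3,6,7} 20  {0,3,5,6,7} 30  {0,4,5,6,7} 20  {1,2,3,6,7} 5  {2,3,5,6,7} 10  {3,4,5,6,7} 10
  6 to go: {0,1,2,3,6,7} 30  {0,2,3,5,6,7} 60  {0,3,4,5,6,7} 60  {1,2,3,5,6,7} 15  {2,3,4,5,6,7} 20
  if 0:a drops first: 35 orders
  if 1:x drops first: 140 orders
  if 4:c drops first: 105 orders
heap linearizations: 280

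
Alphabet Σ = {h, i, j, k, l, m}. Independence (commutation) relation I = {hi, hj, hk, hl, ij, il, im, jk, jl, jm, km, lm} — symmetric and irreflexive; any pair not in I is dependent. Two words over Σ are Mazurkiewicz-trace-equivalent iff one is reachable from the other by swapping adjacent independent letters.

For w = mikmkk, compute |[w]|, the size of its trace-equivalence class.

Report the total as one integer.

15

0(m) covers ∅
1(i) covers ∅
2(k) covers 1:i
3(m) covers 0:m
4(k) covers 2:k
5(k) covers 4:k
floor of heap: 0:m, 1:i
completions by unplaced set U, small U first (add the entries for U minus each lowest piece of U):
  |U|=1: {3}:1  {5}:1
  |U|=2: {0,3}:1  {3,5}:2  {4,5}:1
  |U|=3: {0,3,5}:3  {2,4,5}:1  {3,4,5}:3
  |U|=4: {0,3,4,5}:6  {1,2,4,5}:1  {2,3,4,5}:4
  start at 0(m): 5
  start at 1(i): 10
sum over floor = 15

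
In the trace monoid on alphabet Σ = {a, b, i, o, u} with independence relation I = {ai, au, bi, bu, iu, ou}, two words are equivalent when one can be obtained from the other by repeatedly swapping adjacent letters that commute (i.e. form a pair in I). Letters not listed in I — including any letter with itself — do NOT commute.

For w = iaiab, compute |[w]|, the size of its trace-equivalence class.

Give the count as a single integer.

10

drop 0:i onto floor
drop 1:a onto floor
drop 2:i onto {0:i}
drop 3:a onto {1:a}
drop 4:b onto {3:a}
ground layer = {0:i, 1:a}
drop-orders for the pieces not yet dropped (sum over which currently-grounded one goes next):
  1 to go: {2} 1  {4} 1
  2 to go: {0,2} 1  {2,4} 2  {3,4} 1
  3 to go: {0,2,4} 3  {1,3,4} 1  {2,3,4} 3
  if 0:i drops first: 4 orders
  if 1:a drops first: 6 orders
heap linearizations: 10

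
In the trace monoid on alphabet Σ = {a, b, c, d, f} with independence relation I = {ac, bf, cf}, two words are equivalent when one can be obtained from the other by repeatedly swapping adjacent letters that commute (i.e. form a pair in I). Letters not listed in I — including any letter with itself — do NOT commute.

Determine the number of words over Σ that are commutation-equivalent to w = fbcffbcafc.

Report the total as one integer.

186

drop 0:f onto floor
drop 1:b onto floor
drop 2:c onto {1:b}
drop 3:f onto {0:f}
drop 4:f onto {3:f}
drop 5:b onto {2:c}
drop 6:c onto {5:b}
drop 7:a onto {4:f, 5:b}
drop 8:f onto {7:a}
drop 9:c onto {6:c}
ground layer = {0:f, 1:b}
drop-orders for the pieces not yet dropped (sum over which currently-grounded one goes next):
  1 to go: {8} 1  {9} 1
  2 to go: {6,9} 1  {7,8} 1  {8,9} 2
  3 to go: {4,7,8} 1  {6,8,9} 3  {7,8,9} 3
  4 to go: {3,4,7,8} 1  {4,7,8,9} 4  {6,7,8,9} 6
  5 to go: {0,3,4,7,8} 1  {3,4,7,8,9} 5  {4,6,7,8,9} 10  {5,6,7,8,9} 6
  6 to go: {0,3,4,7,8,9} 6  {2,5,6,7,8,9} 6  {3,4,6,7,8,9} 15  {4,5,6,7,8,9} 16
  7 to go: {0,3,4,6,7,8,9} 21  {1,2,5,6,7,8,9} 6  {2,4,5,6,7,8,9} 22  {3,4,5,6,7,8,9} 31
  8 to go: {0,3,4,5,6,7,8,9} 52  {1,2,4,5,6,7,8,9} 28  {2,3,4,5,6,7,8,9} 53
  if 0:f drops first: 81 orders
  if 1:b drops first: 105 orders
heap linearizations: 186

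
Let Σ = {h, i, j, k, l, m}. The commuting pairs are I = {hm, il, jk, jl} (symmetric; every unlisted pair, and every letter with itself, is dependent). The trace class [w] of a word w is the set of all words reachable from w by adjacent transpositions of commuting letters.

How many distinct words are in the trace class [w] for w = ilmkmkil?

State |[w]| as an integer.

4

#0=i has no predecessor
#1=l has no predecessor
#2=m depends on [0:i, 1:l]
#3=k depends on [2:m]
#4=m depends on [3:k]
#5=k depends on [4:m]
#6=i depends on [5:k]
#7=l depends on [5:k]
sources: [0:i, 1:l]
N(rest) = Σ N(rest − s) over sources s of rest; N(one piece) = 1:
  size 1 → [6]=1  [7]=1
  size 2 → [6,7]=2
  size 3 → [5,6,7]=2
  size 4 → [4,5,6,7]=2
  size 5 → [3,4,5,6,7]=2
  size 6 → [2,3,4,5,6,7]=2
  first=0(i) contributes 2
  first=1(l) contributes 2
|[w]| = 4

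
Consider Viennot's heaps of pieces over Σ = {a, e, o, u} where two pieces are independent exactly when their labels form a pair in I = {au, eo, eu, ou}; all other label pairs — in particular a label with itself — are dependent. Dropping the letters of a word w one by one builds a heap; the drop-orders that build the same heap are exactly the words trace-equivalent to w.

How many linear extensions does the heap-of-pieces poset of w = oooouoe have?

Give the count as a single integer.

piece 0:o — minimal
piece 1:o rests on {0:o}
piece 2:o rests on {1:o}
piece 3:o rests on {2:o}
piece 4:u — minimal
piece 5:o rests on {3:o}
piece 6:e — minimal
minimal pieces: {0:o, 4:u, 6:e}
ways to finish when only these pieces remain (= sum over removing one remaining piece with nothing left below it):
  1 left: {4}→1  {5}→1  {6}→1
  2 left: {3,5}→1  {4,5}→2  {4,6}→2  {5,6}→2
  3 left: {2,3,5}→1  {3,4,5}→3  {3,5,6}→3  {4,5,6}→6
  4 left: {1,2,3,5}→1  {2,3,4,5}→4  {2,3,5,6}→4  {3,4,5,6}→12
  5 left: {0,1,2,3,5}→1  {1,2,3,4,5}→5  {1,2,3,5,6}→5  {2,3,4,5,6}→20
  placing 0:o first → 30 extensions
  placing 4:u first → 6 extensions
  placing 6:e first → 6 extensions
total linear extensions = 42

42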